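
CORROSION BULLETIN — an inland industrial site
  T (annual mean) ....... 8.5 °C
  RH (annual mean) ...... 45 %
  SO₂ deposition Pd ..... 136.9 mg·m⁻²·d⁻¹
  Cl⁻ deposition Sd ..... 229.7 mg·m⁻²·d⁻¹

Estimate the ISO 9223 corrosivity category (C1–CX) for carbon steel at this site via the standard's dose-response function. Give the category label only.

carbon steel: T≤10 °C ⇒ hinge +0.150·(8.5−10) = -0.2250
  Pd branch = 1.77·Pd^0.52·e^(0.02·RH+f) = 44.88 μm/a
  Sd branch = 0.102·Sd^0.62·e^(0.033·RH+0.04·T) = 18.41 μm/a
  r_corr = 44.88 + 18.41 = 63.29 μm/a
63.3 μm/a falls in (50, 80] for carbon steel → category C4

C4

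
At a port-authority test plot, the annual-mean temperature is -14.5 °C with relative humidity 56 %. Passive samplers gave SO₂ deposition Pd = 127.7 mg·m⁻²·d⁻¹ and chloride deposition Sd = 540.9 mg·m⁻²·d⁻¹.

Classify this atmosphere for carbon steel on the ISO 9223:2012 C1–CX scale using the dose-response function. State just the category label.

carbon steel: temperature factor f = +0.150·(-24.5) = -3.6750
  SO₂ term: 1.77·127.7^0.52·exp(0.02·56-3.6750) = 1.712
  Sd branch = 0.102·Sd^0.62·e^(0.033·RH+0.04·T) = 17.94 μm/a
  sum: 1.712 + 17.94 → r_corr = 19.65 μm/a
19.7 μm/a falls in (1.3, 25] for carbon steel → category C2

C2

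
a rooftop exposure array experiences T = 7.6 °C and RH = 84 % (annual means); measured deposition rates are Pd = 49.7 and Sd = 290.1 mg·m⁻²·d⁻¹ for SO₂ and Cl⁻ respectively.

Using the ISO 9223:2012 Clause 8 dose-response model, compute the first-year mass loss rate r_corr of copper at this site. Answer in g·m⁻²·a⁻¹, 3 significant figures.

copper: f(T) = +0.126·(T−10) [T≤10 °C] = -0.3024
  SO₂ term: 0.0053·49.7^0.26·exp(0.059·84-0.3024) = 1.536
  Cl⁻ term: 0.01025·290.1^0.27·exp(0.036·84+0.049·7.6) = 1.415
  sum: 1.536 + 1.415 → r_corr = 2.951 μm/a
Convert to mass loss: 2.951 μm/a × 8.96 g/cm³ = 26.44 g·m⁻²·a⁻¹

r_corr = 26.4 g·m⁻²·a⁻¹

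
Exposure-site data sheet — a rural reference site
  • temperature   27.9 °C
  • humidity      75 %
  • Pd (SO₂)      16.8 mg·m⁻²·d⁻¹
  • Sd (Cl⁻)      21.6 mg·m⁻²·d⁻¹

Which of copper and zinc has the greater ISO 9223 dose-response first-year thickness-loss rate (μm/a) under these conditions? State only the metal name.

zinc

copper: T>10 °C ⇒ hinge -0.080·(27.9−10) = -1.4320
  SO₂ term: 0.0053·16.8^0.26·exp(0.059·75-1.4320) = 0.2201
  Sd branch = 0.01025·Sd^0.27·e^(0.036·RH+0.049·T) = 1.372 μm/a
  sum: 0.2201 + 1.372 → r_corr = 1.592 μm/a
zinc: T>10 °C ⇒ hinge -0.071·(27.9−10) = -1.2709
  Pd branch = 0.0129·Pd^0.44·e^(0.046·RH+f) = 0.3945 μm/a
  Sd branch = 0.0175·Sd^0.57·e^(0.008·RH+0.085·T) = 1.969 μm/a
  sum: 0.3945 + 1.969 → r_corr = 2.363 μm/a
Ordering by μm/a: zinc (2.36) > copper (1.59)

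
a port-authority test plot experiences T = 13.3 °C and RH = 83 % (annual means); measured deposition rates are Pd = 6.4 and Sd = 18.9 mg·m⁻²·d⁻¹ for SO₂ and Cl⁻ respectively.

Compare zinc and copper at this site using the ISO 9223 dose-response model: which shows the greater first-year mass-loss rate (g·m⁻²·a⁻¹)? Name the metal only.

zinc: temperature factor f = -0.071·(3.3) = -0.2343
  Pd branch = 0.0129·Pd^0.44·e^(0.046·RH+f) = 1.051 μm/a
  Sd branch = 0.0175·Sd^0.57·e^(0.008·RH+0.085·T) = 0.5623 μm/a
  sum: 1.051 + 0.5623 → r_corr = 1.614 μm/a
  mass loss = 1.614 μm/a × 7.14 g/cm³ = 11.52 g·m⁻²·a⁻¹
copper: temperature factor f = -0.080·(3.3) = -0.2640
  SO₂ term: 0.0053·6.4^0.26·exp(0.059·83-0.2640) = 0.883
  Sd branch = 0.01025·Sd^0.27·e^(0.036·RH+0.049·T) = 0.8631 μm/a
  r_corr = 0.883 + 0.8631 = 1.746 μm/a
  mass loss = 1.746 μm/a × 8.96 g/cm³ = 15.65 g·m⁻²·a⁻¹
Ordering by g·m⁻²·a⁻¹: copper (15.6) > zinc (11.5)

copper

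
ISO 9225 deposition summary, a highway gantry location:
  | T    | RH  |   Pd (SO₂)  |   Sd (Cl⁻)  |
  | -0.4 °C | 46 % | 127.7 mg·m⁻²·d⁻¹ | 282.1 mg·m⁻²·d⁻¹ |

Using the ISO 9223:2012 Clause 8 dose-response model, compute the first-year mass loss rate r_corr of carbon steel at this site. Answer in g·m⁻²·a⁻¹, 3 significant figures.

carbon steel: temperature factor f = +0.150·(-10.4) = -1.5600
  sulphur-dioxide contribution → 11.62 μm/a
  chloride contribution → 15.14 μm/a
  total first-year rate 26.76 μm/a
Convert to mass loss: 26.76 μm/a × 7.85 g/cm³ = 210.1 g·m⁻²·a⁻¹

r_corr = 210 g·m⁻²·a⁻¹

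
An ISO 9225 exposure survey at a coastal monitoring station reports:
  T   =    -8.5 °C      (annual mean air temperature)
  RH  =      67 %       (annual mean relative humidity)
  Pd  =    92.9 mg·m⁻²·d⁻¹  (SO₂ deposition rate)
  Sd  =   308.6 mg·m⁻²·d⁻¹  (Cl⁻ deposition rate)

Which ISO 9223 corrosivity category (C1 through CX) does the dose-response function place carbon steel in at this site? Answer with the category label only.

carbon steel: temperature factor f = +0.150·(-18.5) = -2.7750
  Pd branch = 1.77·Pd^0.52·e^(0.02·RH+f) = 4.448 μm/a
  Cl⁻ term: 0.102·308.6^0.62·exp(0.033·67+0.04·-8.5) = 23.15
  r_corr = 4.448 + 23.15 = 27.6 μm/a
Category bounds: 25…50 μm/a bracket r_corr ⇒ C3

C3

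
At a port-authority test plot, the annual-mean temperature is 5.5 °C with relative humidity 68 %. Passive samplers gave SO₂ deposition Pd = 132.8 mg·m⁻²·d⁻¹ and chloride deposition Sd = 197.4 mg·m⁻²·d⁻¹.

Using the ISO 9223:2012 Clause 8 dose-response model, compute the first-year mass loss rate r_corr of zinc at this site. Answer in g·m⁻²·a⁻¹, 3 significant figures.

r_corr = 22.2 g·m⁻²·a⁻¹

zinc: f(T) = +0.038·(T−10) [T≤10 °C] = -0.1710
  Pd branch = 0.0129·Pd^0.44·e^(0.046·RH+f) = 2.133 μm/a
  Sd branch = 0.0175·Sd^0.57·e^(0.008·RH+0.085·T) = 0.9788 μm/a
  r_corr = 2.133 + 0.9788 = 3.112 μm/a
Convert to mass loss: 3.112 μm/a × 7.14 g/cm³ = 22.22 g·m⁻²·a⁻¹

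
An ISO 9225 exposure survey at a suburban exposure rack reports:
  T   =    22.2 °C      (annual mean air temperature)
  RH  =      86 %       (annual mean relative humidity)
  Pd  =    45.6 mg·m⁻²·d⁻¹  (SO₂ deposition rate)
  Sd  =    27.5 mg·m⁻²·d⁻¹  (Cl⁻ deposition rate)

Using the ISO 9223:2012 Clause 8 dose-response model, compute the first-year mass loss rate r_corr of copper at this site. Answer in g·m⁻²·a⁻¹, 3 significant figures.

r_corr = 22.5 g·m⁻²·a⁻¹

copper: temperature factor f = -0.080·(12.2) = -0.9760
  sulphur-dioxide contribution → 0.8617 μm/a
  chloride contribution → 1.646 μm/a
  total first-year rate 2.507 μm/a
Convert to mass loss: 2.507 μm/a × 8.96 g/cm³ = 22.47 g·m⁻²·a⁻¹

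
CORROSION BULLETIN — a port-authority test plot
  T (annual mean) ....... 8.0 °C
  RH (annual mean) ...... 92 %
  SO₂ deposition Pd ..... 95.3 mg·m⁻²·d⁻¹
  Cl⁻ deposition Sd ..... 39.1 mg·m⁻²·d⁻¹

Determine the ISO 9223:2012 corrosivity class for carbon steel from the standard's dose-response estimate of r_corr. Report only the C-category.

carbon steel: f(T) = +0.150·(T−10) [T≤10 °C] = -0.3000
  SO₂ term: 1.77·95.3^0.52·exp(0.02·92-0.3000) = 88.29
  Sd branch = 0.102·Sd^0.62·e^(0.033·RH+0.04·T) = 28.4 μm/a
  sum: 88.29 + 28.4 → r_corr = 116.7 μm/a
Category bounds: 80…200 μm/a bracket r_corr ⇒ C5

C5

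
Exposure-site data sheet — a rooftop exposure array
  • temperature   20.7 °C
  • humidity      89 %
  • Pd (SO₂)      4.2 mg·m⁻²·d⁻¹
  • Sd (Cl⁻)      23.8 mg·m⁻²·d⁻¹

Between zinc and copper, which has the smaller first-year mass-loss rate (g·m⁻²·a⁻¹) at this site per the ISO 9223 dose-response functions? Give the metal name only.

zinc: T>10 °C ⇒ hinge -0.071·(20.7−10) = -0.7597
  SO₂ term: 0.0129·4.2^0.44·exp(0.046·89-0.7597) = 0.6806
  Sd branch = 0.0175·Sd^0.57·e^(0.008·RH+0.085·T) = 1.262 μm/a
  r_corr = 0.6806 + 1.262 = 1.943 μm/a
  mass loss = 1.943 μm/a × 7.14 g/cm³ = 13.87 g·m⁻²·a⁻¹
copper: T>10 °C ⇒ hinge -0.080·(20.7−10) = -0.8560
  Pd branch = 0.0053·Pd^0.26·e^(0.059·RH+f) = 0.6238 μm/a
  Cl⁻ term: 0.01025·23.8^0.27·exp(0.036·89+0.049·20.7) = 1.638
  sum: 0.6238 + 1.638 → r_corr = 2.262 μm/a
  mass loss = 2.262 μm/a × 8.96 g/cm³ = 20.27 g·m⁻²·a⁻¹
Ordering by g·m⁻²·a⁻¹: copper (20.3) > zinc (13.9)

zinc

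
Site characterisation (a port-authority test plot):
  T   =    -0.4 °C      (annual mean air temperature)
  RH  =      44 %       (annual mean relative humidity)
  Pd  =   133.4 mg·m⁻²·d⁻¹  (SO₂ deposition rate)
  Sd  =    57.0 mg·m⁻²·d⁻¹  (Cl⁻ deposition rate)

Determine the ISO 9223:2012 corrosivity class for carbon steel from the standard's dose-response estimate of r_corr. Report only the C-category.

C2

carbon steel: temperature factor f = +0.150·(-10.4) = -1.5600
  sulphur-dioxide contribution → 11.42 μm/a
  chloride contribution → 5.259 μm/a
  total first-year rate 16.68 μm/a
Category bounds: 1.3…25 μm/a bracket r_corr ⇒ C2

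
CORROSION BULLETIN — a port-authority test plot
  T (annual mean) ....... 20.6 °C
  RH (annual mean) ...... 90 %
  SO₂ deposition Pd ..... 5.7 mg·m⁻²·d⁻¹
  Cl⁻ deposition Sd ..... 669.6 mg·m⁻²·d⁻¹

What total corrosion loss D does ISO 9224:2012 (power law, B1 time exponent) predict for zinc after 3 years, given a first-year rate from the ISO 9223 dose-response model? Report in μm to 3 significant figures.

D(3) = 22.6 μm

zinc: T>10 °C ⇒ hinge -0.071·(20.6−10) = -0.7526
  Pd branch = 0.0129·Pd^0.44·e^(0.046·RH+f) = 0.8209 μm/a
  Cl⁻ term: 0.0175·669.6^0.57·exp(0.008·90+0.085·20.6) = 8.451
  r_corr = 0.8209 + 8.451 = 9.272 μm/a
Long-term exponent b (ISO 9224 Table 2, B1) = 0.813
  D(3) = 9.272 × 3^0.813 = 9.272 × 2.443 = 22.65 μm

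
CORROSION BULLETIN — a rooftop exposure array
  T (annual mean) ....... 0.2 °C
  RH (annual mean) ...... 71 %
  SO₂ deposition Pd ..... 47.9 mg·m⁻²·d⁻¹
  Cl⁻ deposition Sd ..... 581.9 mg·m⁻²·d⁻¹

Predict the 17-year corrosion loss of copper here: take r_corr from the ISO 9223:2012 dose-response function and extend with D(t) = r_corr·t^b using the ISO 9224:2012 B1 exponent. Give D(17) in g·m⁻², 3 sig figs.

copper: f(T) = +0.126·(T−10) [T≤10 °C] = -1.2348
  Pd branch = 0.0053·Pd^0.26·e^(0.059·RH+f) = 0.2781 μm/a
  Sd branch = 0.01025·Sd^0.27·e^(0.036·RH+0.049·T) = 0.744 μm/a
  sum: 0.2781 + 0.744 → r_corr = 1.022 μm/a
Power-law: D(17) = r_corr · 17^0.667
  D(17) = 1.022 × 17^0.667 = 1.022 × 6.618 = 6.763 μm
  Mass loss = 6.763 μm × 8.96 g/cm³ = 60.6 g·m⁻²

D(17) = 60.6 g·m⁻²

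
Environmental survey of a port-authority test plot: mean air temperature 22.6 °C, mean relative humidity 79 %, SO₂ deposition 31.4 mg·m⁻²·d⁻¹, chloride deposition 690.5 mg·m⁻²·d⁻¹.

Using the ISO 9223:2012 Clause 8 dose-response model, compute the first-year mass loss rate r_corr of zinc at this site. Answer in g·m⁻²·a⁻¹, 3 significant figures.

r_corr = 73.1 g·m⁻²·a⁻¹

zinc: f(T) = -0.071·(T−10) [T>10 °C] = -0.8946
  sulphur-dioxide contribution → 0.9098 μm/a
  chloride contribution → 9.335 μm/a
  ⇒ r_corr(zinc) = 10.24 μm/a
Convert to mass loss: 10.24 μm/a × 7.14 g/cm³ = 73.15 g·m⁻²·a⁻¹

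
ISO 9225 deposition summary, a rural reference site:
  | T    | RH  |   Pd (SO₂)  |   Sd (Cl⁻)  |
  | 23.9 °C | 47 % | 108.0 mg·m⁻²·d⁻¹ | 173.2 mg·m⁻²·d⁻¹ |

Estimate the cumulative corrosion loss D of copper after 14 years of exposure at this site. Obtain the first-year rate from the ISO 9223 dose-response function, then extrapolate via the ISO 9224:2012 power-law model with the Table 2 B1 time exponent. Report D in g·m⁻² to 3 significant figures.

copper: f(T) = -0.080·(T−10) [T>10 °C] = -1.1120
  SO₂ term: 0.0053·108.0^0.26·exp(0.059·47-1.1120) = 0.09426
  Cl⁻ term: 0.01025·173.2^0.27·exp(0.036·47+0.049·23.9) = 0.722
  r_corr = 0.09426 + 0.722 = 0.8163 μm/a
ISO 9224: D(t) = r_corr · t^b with b = 0.667 (copper, B1)
  D(14) = 0.8163 × 14^0.667 = 0.8163 × 5.814 = 4.746 μm
  Mass loss = 4.746 μm × 8.96 g/cm³ = 42.52 g·m⁻²

D(14) = 42.5 g·m⁻²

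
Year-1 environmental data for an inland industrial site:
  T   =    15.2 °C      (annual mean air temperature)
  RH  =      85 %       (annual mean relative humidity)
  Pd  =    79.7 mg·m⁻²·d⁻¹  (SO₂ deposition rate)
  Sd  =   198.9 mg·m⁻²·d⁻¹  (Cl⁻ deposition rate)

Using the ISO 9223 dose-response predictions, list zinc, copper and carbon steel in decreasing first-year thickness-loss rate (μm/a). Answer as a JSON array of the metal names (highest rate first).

zinc: f(T) = -0.071·(T−10) [T>10 °C] = -0.3692
  sulphur-dioxide contribution → 3.055 μm/a
  chloride contribution → 2.569 μm/a
  total first-year rate 5.623 μm/a
copper: temperature factor f = -0.080·(5.2) = -0.4160
  sulphur-dioxide contribution → 1.644 μm/a
  chloride contribution → 1.922 μm/a
  total first-year rate 3.566 μm/a
carbon steel: T>10 °C ⇒ hinge -0.054·(15.2−10) = -0.2808
  sulphur-dioxide contribution → 71.3 μm/a
  chloride contribution → 82.41 μm/a
  ⇒ r_corr(carbon steel) = 153.7 μm/a
Ordering by μm/a: carbon steel (154) > zinc (5.62) > copper (3.57)

["carbon steel", "zinc", "copper"]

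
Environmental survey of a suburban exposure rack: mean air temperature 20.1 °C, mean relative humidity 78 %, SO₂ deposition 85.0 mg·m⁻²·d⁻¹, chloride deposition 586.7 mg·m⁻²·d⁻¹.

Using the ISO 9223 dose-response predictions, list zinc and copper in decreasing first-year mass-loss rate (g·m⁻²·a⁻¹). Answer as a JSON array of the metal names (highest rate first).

zinc: temperature factor f = -0.071·(10.1) = -0.7171
  SO₂ term: 0.0129·85.0^0.44·exp(0.046·78-0.7171) = 1.608
  Cl⁻ term: 0.0175·586.7^0.57·exp(0.008·78+0.085·20.1) = 6.824
  sum: 1.608 + 6.824 → r_corr = 8.432 μm/a
  mass loss = 8.432 μm/a × 7.14 g/cm³ = 60.2 g·m⁻²·a⁻¹
copper: T>10 °C ⇒ hinge -0.080·(20.1−10) = -0.8080
  SO₂ term: 0.0053·85.0^0.26·exp(0.059·78-0.8080) = 0.7475
  Cl⁻ term: 0.01025·586.7^0.27·exp(0.036·78+0.049·20.1) = 2.544
  sum: 0.7475 + 2.544 → r_corr = 3.291 μm/a
  mass loss = 3.291 μm/a × 8.96 g/cm³ = 29.49 g·m⁻²·a⁻¹
Ordering by g·m⁻²·a⁻¹: zinc (60.2) > copper (29.5)

["zinc", "copper"]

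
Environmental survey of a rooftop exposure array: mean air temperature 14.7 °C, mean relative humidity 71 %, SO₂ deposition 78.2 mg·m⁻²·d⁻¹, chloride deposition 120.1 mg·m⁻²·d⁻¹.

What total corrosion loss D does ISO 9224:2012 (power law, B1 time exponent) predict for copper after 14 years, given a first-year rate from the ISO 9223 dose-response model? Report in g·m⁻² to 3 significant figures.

D(14) = 90.3 g·m⁻²

copper: temperature factor f = -0.080·(4.7) = -0.3760
  Pd branch = 0.0053·Pd^0.26·e^(0.059·RH+f) = 0.7455 μm/a
  Cl⁻ term: 0.01025·120.1^0.27·exp(0.036·71+0.049·14.7) = 0.9887
  r_corr = 0.7455 + 0.9887 = 1.734 μm/a
ISO 9224: D(t) = r_corr · t^b with b = 0.667 (copper, B1)
  D(14) = 1.734 × 14^0.667 = 1.734 × 5.814 = 10.08 μm
  Mass loss = 10.08 μm × 8.96 g/cm³ = 90.34 g·m⁻²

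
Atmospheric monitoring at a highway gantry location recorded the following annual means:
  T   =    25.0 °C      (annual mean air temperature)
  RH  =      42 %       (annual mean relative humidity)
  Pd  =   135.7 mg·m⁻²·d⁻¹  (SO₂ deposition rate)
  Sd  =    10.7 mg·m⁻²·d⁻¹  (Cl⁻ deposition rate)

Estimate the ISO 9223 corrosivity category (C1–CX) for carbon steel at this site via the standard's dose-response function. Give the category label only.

C3

carbon steel: temperature factor f = -0.054·(15.0) = -0.8100
  SO₂ term: 1.77·135.7^0.52·exp(0.02·42-0.8100) = 23.44
  Cl⁻ term: 0.102·10.7^0.62·exp(0.033·42+0.04·25.0) = 4.82
  sum: 23.44 + 4.82 → r_corr = 28.26 μm/a
Category bounds: 25…50 μm/a bracket r_corr ⇒ C3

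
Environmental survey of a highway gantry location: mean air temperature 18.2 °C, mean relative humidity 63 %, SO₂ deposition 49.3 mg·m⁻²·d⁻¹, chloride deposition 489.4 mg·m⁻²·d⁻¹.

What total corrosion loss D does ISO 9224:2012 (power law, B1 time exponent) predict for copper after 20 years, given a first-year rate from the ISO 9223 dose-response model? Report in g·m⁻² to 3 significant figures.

D(20) = 106 g·m⁻²

copper: f(T) = -0.080·(T−10) [T>10 °C] = -0.6560
  Pd branch = 0.0053·Pd^0.26·e^(0.059·RH+f) = 0.3117 μm/a
  Cl⁻ term: 0.01025·489.4^0.27·exp(0.036·63+0.049·18.2) = 1.286
  r_corr = 0.3117 + 1.286 = 1.598 μm/a
Power-law: D(20) = r_corr · 20^0.667
  D(20) = 1.598 × 20^0.667 = 1.598 × 7.375 = 11.78 μm
  Mass loss = 11.78 μm × 8.96 g/cm³ = 105.6 g·m⁻²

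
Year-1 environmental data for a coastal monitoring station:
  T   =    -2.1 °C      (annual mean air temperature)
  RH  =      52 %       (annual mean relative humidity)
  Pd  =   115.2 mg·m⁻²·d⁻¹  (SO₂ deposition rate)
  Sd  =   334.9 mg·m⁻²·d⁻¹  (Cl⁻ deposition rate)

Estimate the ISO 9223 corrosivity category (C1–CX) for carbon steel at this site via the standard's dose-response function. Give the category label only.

C3

carbon steel: temperature factor f = +0.150·(-12.1) = -1.8150
  SO₂ term: 1.77·115.2^0.52·exp(0.02·52-1.8150) = 9.624
  Sd branch = 0.102·Sd^0.62·e^(0.033·RH+0.04·T) = 19.18 μm/a
  r_corr = 9.624 + 19.18 = 28.8 μm/a
ISO 9223 Table 2 (carbon steel): 25 < 28.8 ≤ 50 μm/a ⇒ C3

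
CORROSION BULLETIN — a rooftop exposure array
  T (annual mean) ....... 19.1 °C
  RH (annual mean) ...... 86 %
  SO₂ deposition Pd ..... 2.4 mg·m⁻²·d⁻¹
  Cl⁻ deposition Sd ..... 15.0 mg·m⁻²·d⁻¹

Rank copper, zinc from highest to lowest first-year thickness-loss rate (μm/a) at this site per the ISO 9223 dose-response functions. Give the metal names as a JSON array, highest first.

copper: T>10 °C ⇒ hinge -0.080·(19.1−10) = -0.7280
  SO₂ term: 0.0053·2.4^0.26·exp(0.059·86-0.7280) = 0.5135
  Cl⁻ term: 0.01025·15.0^0.27·exp(0.036·86+0.049·19.1) = 1.2
  r_corr = 0.5135 + 1.2 = 1.714 μm/a
zinc: f(T) = -0.071·(T−10) [T>10 °C] = -0.6461
  SO₂ term: 0.0129·2.4^0.44·exp(0.046·86-0.6461) = 0.5192
  Cl⁻ term: 0.0175·15.0^0.57·exp(0.008·86+0.085·19.1) = 0.8266
  sum: 0.5192 + 0.8266 → r_corr = 1.346 μm/a
Ordering by μm/a: copper (1.71) > zinc (1.35)

["copper", "zinc"]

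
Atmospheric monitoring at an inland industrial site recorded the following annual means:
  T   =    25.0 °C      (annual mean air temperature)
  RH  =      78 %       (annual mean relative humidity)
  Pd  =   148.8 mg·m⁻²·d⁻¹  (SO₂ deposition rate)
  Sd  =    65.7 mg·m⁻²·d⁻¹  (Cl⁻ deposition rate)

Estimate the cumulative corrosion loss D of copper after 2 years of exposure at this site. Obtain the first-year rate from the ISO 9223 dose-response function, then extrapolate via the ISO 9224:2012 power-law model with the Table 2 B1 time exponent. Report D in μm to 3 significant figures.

D(2) = 3.77 μm

copper: temperature factor f = -0.080·(15.0) = -1.2000
  SO₂ term: 0.0053·148.8^0.26·exp(0.059·78-1.2000) = 0.5843
  Sd branch = 0.01025·Sd^0.27·e^(0.036·RH+0.049·T) = 1.791 μm/a
  r_corr = 0.5843 + 1.791 = 2.375 μm/a
Long-term exponent b (ISO 9224 Table 2, B1) = 0.667
  D(2) = 2.375 × 2^0.667 = 2.375 × 1.588 = 3.771 μm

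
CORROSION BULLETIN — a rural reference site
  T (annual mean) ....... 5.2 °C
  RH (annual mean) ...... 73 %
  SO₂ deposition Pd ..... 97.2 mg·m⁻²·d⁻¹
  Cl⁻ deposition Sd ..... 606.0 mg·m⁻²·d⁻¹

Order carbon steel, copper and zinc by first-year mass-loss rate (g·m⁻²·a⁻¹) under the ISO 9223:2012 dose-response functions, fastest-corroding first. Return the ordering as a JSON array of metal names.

carbon steel: temperature factor f = +0.150·(-4.8) = -0.7200
  sulphur-dioxide contribution → 40.08 μm/a
  chloride contribution → 74.18 μm/a
  total first-year rate 114.3 μm/a
  mass loss = 114.3 μm/a × 7.85 g/cm³ = 896.9 g·m⁻²·a⁻¹
copper: temperature factor f = +0.126·(-4.8) = -0.6048
  sulphur-dioxide contribution → 0.7062 μm/a
  chloride contribution → 1.033 μm/a
  ⇒ r_corr(copper) = 1.739 μm/a
  mass loss = 1.739 μm/a × 8.96 g/cm³ = 15.58 g·m⁻²·a⁻¹
zinc: f(T) = +0.038·(T−10) [T≤10 °C] = -0.1824
  sulphur-dioxide contribution → 2.314 μm/a
  chloride contribution → 1.882 μm/a
  total first-year rate 4.196 μm/a
  mass loss = 4.196 μm/a × 7.14 g/cm³ = 29.96 g·m⁻²·a⁻¹
Ordering by g·m⁻²·a⁻¹: carbon steel (897) > zinc (30) > copper (15.6)

["carbon steel", "zinc", "copper"]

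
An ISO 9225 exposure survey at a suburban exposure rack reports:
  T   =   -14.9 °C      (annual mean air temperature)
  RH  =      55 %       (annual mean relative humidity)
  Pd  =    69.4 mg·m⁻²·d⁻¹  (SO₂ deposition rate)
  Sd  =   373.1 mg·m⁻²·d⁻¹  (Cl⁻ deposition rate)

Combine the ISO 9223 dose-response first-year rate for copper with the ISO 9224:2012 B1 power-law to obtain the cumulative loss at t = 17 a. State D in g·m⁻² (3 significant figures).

copper: T≤10 °C ⇒ hinge +0.126·(-14.9−10) = -3.1374
  Pd branch = 0.0053·Pd^0.26·e^(0.059·RH+f) = 0.01777 μm/a
  Cl⁻ term: 0.01025·373.1^0.27·exp(0.036·55+0.049·-14.9) = 0.177
  sum: 0.01777 + 0.177 → r_corr = 0.1948 μm/a
Long-term exponent b (ISO 9224 Table 2, B1) = 0.667
  D(17) = 0.1948 × 17^0.667 = 0.1948 × 6.618 = 1.289 μm
  Mass loss = 1.289 μm × 8.96 g/cm³ = 11.55 g·m⁻²

D(17) = 11.5 g·m⁻²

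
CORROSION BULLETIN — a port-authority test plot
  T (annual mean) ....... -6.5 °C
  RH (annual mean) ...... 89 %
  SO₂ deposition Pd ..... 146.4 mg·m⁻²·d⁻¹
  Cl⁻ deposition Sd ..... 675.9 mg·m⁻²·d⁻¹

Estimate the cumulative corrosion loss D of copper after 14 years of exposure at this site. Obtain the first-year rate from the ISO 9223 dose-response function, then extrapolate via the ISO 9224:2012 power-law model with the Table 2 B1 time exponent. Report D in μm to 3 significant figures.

D(14) = 8.89 μm

copper: temperature factor f = +0.126·(-16.5) = -2.0790
  Pd branch = 0.0053·Pd^0.26·e^(0.059·RH+f) = 0.4623 μm/a
  Sd branch = 0.01025·Sd^0.27·e^(0.036·RH+0.049·T) = 1.066 μm/a
  r_corr = 0.4623 + 1.066 = 1.529 μm/a
Power-law: D(14) = r_corr · 14^0.667
  D(14) = 1.529 × 14^0.667 = 1.529 × 5.814 = 8.888 μm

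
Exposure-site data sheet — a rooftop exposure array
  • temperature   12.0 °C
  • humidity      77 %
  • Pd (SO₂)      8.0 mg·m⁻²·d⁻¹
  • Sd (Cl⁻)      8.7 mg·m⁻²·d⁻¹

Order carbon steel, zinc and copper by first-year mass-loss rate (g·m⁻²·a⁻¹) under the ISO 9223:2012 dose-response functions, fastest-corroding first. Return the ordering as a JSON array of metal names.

["carbon steel", "copper", "zinc"]

carbon steel: f(T) = -0.054·(T−10) [T>10 °C] = -0.1080
  SO₂ term: 1.77·8.0^0.52·exp(0.02·77-0.1080) = 21.85
  Sd branch = 0.102·Sd^0.62·e^(0.033·RH+0.04·T) = 8 μm/a
  sum: 21.85 + 8 → r_corr = 29.85 μm/a
  mass loss = 29.85 μm/a × 7.85 g/cm³ = 234.3 g·m⁻²·a⁻¹
zinc: temperature factor f = -0.071·(2.0) = -0.1420
  Pd branch = 0.0129·Pd^0.44·e^(0.046·RH+f) = 0.9651 μm/a
  Sd branch = 0.0175·Sd^0.57·e^(0.008·RH+0.085·T) = 0.3084 μm/a
  r_corr = 0.9651 + 0.3084 = 1.273 μm/a
  mass loss = 1.273 μm/a × 7.14 g/cm³ = 9.092 g·m⁻²·a⁻¹
copper: temperature factor f = -0.080·(2.0) = -0.1600
  SO₂ term: 0.0053·8.0^0.26·exp(0.059·77-0.1600) = 0.7288
  Cl⁻ term: 0.01025·8.7^0.27·exp(0.036·77+0.049·12.0) = 0.5292
  sum: 0.7288 + 0.5292 → r_corr = 1.258 μm/a
  mass loss = 1.258 μm/a × 8.96 g/cm³ = 11.27 g·m⁻²·a⁻¹
Ordering by g·m⁻²·a⁻¹: carbon steel (234) > copper (11.3) > zinc (9.09)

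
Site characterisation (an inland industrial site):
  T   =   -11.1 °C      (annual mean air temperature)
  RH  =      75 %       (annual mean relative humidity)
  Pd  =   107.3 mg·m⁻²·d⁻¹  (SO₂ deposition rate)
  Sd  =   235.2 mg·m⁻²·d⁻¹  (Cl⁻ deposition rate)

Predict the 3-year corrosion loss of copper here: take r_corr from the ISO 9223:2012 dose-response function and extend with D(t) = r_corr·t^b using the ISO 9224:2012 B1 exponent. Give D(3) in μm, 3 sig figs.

D(3) = 1.02 μm

copper: f(T) = +0.126·(T−10) [T≤10 °C] = -2.6586
  SO₂ term: 0.0053·107.3^0.26·exp(0.059·75-2.6586) = 0.1046
  Cl⁻ term: 0.01025·235.2^0.27·exp(0.036·75+0.049·-11.1) = 0.3867
  r_corr = 0.1046 + 0.3867 = 0.4913 μm/a
Power-law: D(3) = r_corr · 3^0.667
  D(3) = 0.4913 × 3^0.667 = 0.4913 × 2.081 = 1.022 μm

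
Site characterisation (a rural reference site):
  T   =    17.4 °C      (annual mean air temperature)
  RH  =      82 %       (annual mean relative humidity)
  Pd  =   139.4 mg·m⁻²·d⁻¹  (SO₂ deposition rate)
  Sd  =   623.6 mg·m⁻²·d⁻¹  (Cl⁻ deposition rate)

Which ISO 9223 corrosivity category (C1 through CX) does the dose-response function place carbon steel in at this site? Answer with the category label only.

carbon steel: f(T) = -0.054·(T−10) [T>10 °C] = -0.3996
  sulphur-dioxide contribution → 79.74 μm/a
  chloride contribution → 165.5 μm/a
  ⇒ r_corr(carbon steel) = 245.3 μm/a
245 μm/a falls in (200, 700] for carbon steel → category CX

CX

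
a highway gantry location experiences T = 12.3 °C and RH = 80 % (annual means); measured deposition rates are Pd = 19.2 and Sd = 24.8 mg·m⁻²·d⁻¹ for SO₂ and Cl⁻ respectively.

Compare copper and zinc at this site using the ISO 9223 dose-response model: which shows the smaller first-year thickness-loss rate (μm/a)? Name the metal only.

copper

copper: f(T) = -0.080·(T−10) [T>10 °C] = -0.1840
  Pd branch = 0.0053·Pd^0.26·e^(0.059·RH+f) = 1.066 μm/a
  Sd branch = 0.01025·Sd^0.27·e^(0.036·RH+0.049·T) = 0.7939 μm/a
  r_corr = 1.066 + 0.7939 = 1.86 μm/a
zinc: temperature factor f = -0.071·(2.3) = -0.1633
  SO₂ term: 0.0129·19.2^0.44·exp(0.046·80-0.1633) = 1.594
  Cl⁻ term: 0.0175·24.8^0.57·exp(0.008·80+0.085·12.3) = 0.5887
  r_corr = 1.594 + 0.5887 = 2.183 μm/a
Ordering by μm/a: zinc (2.18) > copper (1.86)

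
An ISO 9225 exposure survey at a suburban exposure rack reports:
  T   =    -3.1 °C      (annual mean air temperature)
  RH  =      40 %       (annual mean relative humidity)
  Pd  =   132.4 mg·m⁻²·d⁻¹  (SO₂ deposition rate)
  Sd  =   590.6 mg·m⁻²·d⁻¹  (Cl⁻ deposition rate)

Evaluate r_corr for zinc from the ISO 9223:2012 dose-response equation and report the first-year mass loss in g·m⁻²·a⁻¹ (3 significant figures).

r_corr = 8.05 g·m⁻²·a⁻¹

zinc: f(T) = +0.038·(T−10) [T≤10 °C] = -0.4978
  SO₂ term: 0.0129·132.4^0.44·exp(0.046·40-0.4978) = 0.4238
  Cl⁻ term: 0.0175·590.6^0.57·exp(0.008·40+0.085·-3.1) = 0.7034
  sum: 0.4238 + 0.7034 → r_corr = 1.127 μm/a
Convert to mass loss: 1.127 μm/a × 7.14 g/cm³ = 8.048 g·m⁻²·a⁻¹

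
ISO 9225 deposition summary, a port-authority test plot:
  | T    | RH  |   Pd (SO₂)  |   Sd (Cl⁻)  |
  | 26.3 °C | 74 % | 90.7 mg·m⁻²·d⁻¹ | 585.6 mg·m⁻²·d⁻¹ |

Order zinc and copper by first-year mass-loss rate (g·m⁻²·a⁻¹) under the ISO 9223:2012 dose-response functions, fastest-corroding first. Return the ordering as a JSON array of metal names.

zinc: T>10 °C ⇒ hinge -0.071·(26.3−10) = -1.1573
  SO₂ term: 0.0129·90.7^0.44·exp(0.046·74-1.1573) = 0.8865
  Sd branch = 0.0175·Sd^0.57·e^(0.008·RH+0.085·T) = 11.18 μm/a
  sum: 0.8865 + 11.18 → r_corr = 12.07 μm/a
  mass loss = 12.07 μm/a × 7.14 g/cm³ = 86.17 g·m⁻²·a⁻¹
copper: temperature factor f = -0.080·(16.3) = -1.3040
  SO₂ term: 0.0053·90.7^0.26·exp(0.059·74-1.3040) = 0.3656
  Cl⁻ term: 0.01025·585.6^0.27·exp(0.036·74+0.049·26.3) = 2.983
  sum: 0.3656 + 2.983 → r_corr = 3.348 μm/a
  mass loss = 3.348 μm/a × 8.96 g/cm³ = 30 g·m⁻²·a⁻¹
Ordering by g·m⁻²·a⁻¹: zinc (86.2) > copper (30)

["zinc", "copper"]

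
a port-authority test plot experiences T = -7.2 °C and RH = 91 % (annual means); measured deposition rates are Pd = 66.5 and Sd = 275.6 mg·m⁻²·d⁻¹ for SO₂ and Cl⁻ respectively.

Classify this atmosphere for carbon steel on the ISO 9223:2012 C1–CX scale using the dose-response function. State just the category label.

C4

carbon steel: f(T) = +0.150·(T−10) [T≤10 °C] = -2.5800
  SO₂ term: 1.77·66.5^0.52·exp(0.02·91-2.5800) = 7.341
  Sd branch = 0.102·Sd^0.62·e^(0.033·RH+0.04·T) = 50.2 μm/a
  r_corr = 7.341 + 50.2 = 57.54 μm/a
Category bounds: 50…80 μm/a bracket r_corr ⇒ C4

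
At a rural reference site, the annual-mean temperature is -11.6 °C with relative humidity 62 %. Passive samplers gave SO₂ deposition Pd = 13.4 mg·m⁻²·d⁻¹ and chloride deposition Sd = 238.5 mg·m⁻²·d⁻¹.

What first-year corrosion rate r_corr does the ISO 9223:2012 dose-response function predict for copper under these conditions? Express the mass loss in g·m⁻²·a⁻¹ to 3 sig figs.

r_corr = 2.36 g·m⁻²·a⁻¹

copper: T≤10 °C ⇒ hinge +0.126·(-11.6−10) = -2.7216
  Pd branch = 0.0053·Pd^0.26·e^(0.059·RH+f) = 0.02655 μm/a
  Sd branch = 0.01025·Sd^0.27·e^(0.036·RH+0.049·T) = 0.2372 μm/a
  r_corr = 0.02655 + 0.2372 = 0.2638 μm/a
Convert to mass loss: 0.2638 μm/a × 8.96 g/cm³ = 2.363 g·m⁻²·a⁻¹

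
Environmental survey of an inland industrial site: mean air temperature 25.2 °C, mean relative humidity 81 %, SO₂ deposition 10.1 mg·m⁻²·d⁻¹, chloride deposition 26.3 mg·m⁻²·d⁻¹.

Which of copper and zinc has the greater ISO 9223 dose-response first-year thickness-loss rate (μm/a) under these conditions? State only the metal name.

copper: f(T) = -0.080·(T−10) [T>10 °C] = -1.2160
  SO₂ term: 0.0053·10.1^0.26·exp(0.059·81-1.2160) = 0.341
  Sd branch = 0.01025·Sd^0.27·e^(0.036·RH+0.049·T) = 1.573 μm/a
  sum: 0.341 + 1.573 → r_corr = 1.914 μm/a
zinc: T>10 °C ⇒ hinge -0.071·(25.2−10) = -1.0792
  Pd branch = 0.0129·Pd^0.44·e^(0.046·RH+f) = 0.5035 μm/a
  Sd branch = 0.0175·Sd^0.57·e^(0.008·RH+0.085·T) = 1.837 μm/a
  sum: 0.5035 + 1.837 → r_corr = 2.34 μm/a
Ordering by μm/a: zinc (2.34) > copper (1.91)

zinc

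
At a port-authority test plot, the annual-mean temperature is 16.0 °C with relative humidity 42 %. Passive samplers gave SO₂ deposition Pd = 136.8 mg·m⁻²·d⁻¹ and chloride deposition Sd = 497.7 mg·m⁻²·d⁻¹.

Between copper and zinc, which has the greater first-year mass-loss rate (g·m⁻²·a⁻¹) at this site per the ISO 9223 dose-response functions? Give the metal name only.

zinc

copper: T>10 °C ⇒ hinge -0.080·(16.0−10) = -0.4800
  sulphur-dioxide contribution → 0.1404 μm/a
  chloride contribution → 0.5446 μm/a
  total first-year rate 0.685 μm/a
  mass loss = 0.685 μm/a × 8.96 g/cm³ = 6.137 g·m⁻²·a⁻¹
zinc: temperature factor f = -0.071·(6.0) = -0.4260
  sulphur-dioxide contribution → 0.5064 μm/a
  chloride contribution → 3.288 μm/a
  ⇒ r_corr(zinc) = 3.794 μm/a
  mass loss = 3.794 μm/a × 7.14 g/cm³ = 27.09 g·m⁻²·a⁻¹
Ordering by g·m⁻²·a⁻¹: zinc (27.1) > copper (6.14)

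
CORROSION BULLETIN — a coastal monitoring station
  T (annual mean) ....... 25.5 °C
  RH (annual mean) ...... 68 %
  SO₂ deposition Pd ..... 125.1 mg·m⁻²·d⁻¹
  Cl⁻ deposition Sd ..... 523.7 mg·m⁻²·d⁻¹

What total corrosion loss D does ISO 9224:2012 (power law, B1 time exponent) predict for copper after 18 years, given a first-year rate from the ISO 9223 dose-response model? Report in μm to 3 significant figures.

copper: temperature factor f = -0.080·(15.5) = -1.2400
  sulphur-dioxide contribution → 0.2975 μm/a
  chloride contribution → 2.242 μm/a
  ⇒ r_corr(copper) = 2.54 μm/a
ISO 9224: D(t) = r_corr · t^b with b = 0.667 (copper, B1)
  D(18) = 2.54 × 18^0.667 = 2.54 × 6.875 = 17.46 μm

D(18) = 17.5 μm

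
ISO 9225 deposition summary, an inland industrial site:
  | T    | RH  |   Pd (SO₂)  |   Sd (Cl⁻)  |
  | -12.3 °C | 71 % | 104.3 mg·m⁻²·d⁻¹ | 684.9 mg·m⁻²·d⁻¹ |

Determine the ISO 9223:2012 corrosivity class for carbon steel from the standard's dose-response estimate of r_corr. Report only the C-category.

C3

carbon steel: temperature factor f = +0.150·(-22.3) = -3.3450
  Pd branch = 1.77·Pd^0.52·e^(0.02·RH+f) = 2.894 μm/a
  Cl⁻ term: 0.102·684.9^0.62·exp(0.033·71+0.04·-12.3) = 37.2
  sum: 2.894 + 37.2 → r_corr = 40.1 μm/a
ISO 9223 Table 2 (carbon steel): 25 < 40.1 ≤ 50 μm/a ⇒ C3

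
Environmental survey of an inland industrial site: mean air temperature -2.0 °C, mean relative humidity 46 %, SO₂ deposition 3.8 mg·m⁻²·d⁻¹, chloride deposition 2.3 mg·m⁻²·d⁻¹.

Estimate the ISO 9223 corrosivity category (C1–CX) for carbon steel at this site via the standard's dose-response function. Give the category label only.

C2

carbon steel: f(T) = +0.150·(T−10) [T≤10 °C] = -1.8000
  SO₂ term: 1.77·3.8^0.52·exp(0.02·46-1.8000) = 1.47
  Sd branch = 0.102·Sd^0.62·e^(0.033·RH+0.04·T) = 0.7201 μm/a
  r_corr = 1.47 + 0.7201 = 2.19 μm/a
ISO 9223 Table 2 (carbon steel): 1.3 < 2.19 ≤ 25 μm/a ⇒ C2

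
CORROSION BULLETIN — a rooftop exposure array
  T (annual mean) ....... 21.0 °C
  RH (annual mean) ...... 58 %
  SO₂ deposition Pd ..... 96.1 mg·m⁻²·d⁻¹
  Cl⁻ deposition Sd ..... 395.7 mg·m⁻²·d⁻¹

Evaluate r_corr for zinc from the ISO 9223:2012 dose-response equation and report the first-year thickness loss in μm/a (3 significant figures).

r_corr = 5.65 μm/a

zinc: f(T) = -0.071·(T−10) [T>10 °C] = -0.7810
  SO₂ term: 0.0129·96.1^0.44·exp(0.046·58-0.7810) = 0.6346
  Sd branch = 0.0175·Sd^0.57·e^(0.008·RH+0.085·T) = 5.015 μm/a
  r_corr = 0.6346 + 5.015 = 5.65 μm/a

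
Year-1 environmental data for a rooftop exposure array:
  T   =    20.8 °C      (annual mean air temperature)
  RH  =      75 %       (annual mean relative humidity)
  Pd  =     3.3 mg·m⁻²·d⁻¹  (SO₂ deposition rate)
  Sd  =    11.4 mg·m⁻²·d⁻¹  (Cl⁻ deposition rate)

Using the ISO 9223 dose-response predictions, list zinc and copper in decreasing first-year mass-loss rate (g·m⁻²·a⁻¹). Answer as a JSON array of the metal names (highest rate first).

["copper", "zinc"]

zinc: temperature factor f = -0.071·(10.8) = -0.7668
  SO₂ term: 0.0129·3.3^0.44·exp(0.046·75-0.7668) = 0.3192
  Cl⁻ term: 0.0175·11.4^0.57·exp(0.008·75+0.085·20.8) = 0.748
  sum: 0.3192 + 0.748 → r_corr = 1.067 μm/a
  mass loss = 1.067 μm/a × 7.14 g/cm³ = 7.619 g·m⁻²·a⁻¹
copper: T>10 °C ⇒ hinge -0.080·(20.8−10) = -0.8640
  Pd branch = 0.0053·Pd^0.26·e^(0.059·RH+f) = 0.2545 μm/a
  Sd branch = 0.01025·Sd^0.27·e^(0.036·RH+0.049·T) = 0.8153 μm/a
  r_corr = 0.2545 + 0.8153 = 1.07 μm/a
  mass loss = 1.07 μm/a × 8.96 g/cm³ = 9.585 g·m⁻²·a⁻¹
Ordering by g·m⁻²·a⁻¹: copper (9.58) > zinc (7.62)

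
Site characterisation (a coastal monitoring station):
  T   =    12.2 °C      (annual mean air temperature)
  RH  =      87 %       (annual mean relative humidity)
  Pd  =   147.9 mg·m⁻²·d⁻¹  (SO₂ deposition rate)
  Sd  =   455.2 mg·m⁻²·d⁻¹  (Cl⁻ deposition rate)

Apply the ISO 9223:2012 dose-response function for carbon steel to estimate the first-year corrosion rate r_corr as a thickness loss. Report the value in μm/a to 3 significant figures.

carbon steel: f(T) = -0.054·(T−10) [T>10 °C] = -0.1188
  Pd branch = 1.77·Pd^0.52·e^(0.02·RH+f) = 120.3 μm/a
  Sd branch = 0.102·Sd^0.62·e^(0.033·RH+0.04·T) = 130.5 μm/a
  r_corr = 120.3 + 130.5 = 250.8 μm/a

r_corr = 251 μm/a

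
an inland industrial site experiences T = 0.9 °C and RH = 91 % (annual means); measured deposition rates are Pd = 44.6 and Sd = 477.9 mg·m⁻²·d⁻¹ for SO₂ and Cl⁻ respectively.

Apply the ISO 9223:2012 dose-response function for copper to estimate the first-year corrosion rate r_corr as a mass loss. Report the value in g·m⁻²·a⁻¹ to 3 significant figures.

r_corr = 22.1 g·m⁻²·a⁻¹

copper: temperature factor f = +0.126·(-9.1) = -1.1466
  Pd branch = 0.0053·Pd^0.26·e^(0.059·RH+f) = 0.9702 μm/a
  Sd branch = 0.01025·Sd^0.27·e^(0.036·RH+0.049·T) = 1.5 μm/a
  sum: 0.9702 + 1.5 → r_corr = 2.47 μm/a
Convert to mass loss: 2.47 μm/a × 8.96 g/cm³ = 22.13 g·m⁻²·a⁻¹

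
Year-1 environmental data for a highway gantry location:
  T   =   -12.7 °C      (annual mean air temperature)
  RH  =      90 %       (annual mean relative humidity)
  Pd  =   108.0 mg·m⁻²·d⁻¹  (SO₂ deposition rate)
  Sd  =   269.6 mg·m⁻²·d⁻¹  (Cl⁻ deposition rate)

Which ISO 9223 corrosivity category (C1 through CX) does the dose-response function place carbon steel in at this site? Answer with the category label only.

C3

carbon steel: temperature factor f = +0.150·(-22.7) = -3.4050
  sulphur-dioxide contribution → 4.058 μm/a
  chloride contribution → 38.45 μm/a
  ⇒ r_corr(carbon steel) = 42.51 μm/a
ISO 9223 Table 2 (carbon steel): 25 < 42.5 ≤ 50 μm/a ⇒ C3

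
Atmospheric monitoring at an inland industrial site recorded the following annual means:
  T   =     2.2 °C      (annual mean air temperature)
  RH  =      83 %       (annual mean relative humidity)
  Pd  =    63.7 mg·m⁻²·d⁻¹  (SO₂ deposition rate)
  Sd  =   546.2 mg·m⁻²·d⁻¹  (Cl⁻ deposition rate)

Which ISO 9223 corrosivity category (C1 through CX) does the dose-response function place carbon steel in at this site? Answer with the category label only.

C5

carbon steel: f(T) = +0.150·(T−10) [T≤10 °C] = -1.1700
  SO₂ term: 1.77·63.7^0.52·exp(0.02·83-1.1700) = 25.06
  Cl⁻ term: 0.102·546.2^0.62·exp(0.033·83+0.04·2.2) = 85.8
  r_corr = 25.06 + 85.8 = 110.9 μm/a
111 μm/a falls in (80, 200] for carbon steel → category C5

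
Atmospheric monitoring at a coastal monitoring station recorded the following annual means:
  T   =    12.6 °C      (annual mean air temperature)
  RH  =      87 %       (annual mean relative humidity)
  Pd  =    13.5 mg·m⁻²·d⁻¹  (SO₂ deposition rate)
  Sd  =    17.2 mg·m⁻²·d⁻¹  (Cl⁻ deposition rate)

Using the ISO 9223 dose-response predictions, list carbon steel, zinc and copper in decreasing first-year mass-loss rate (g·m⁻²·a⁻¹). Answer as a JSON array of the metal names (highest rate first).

carbon steel: T>10 °C ⇒ hinge -0.054·(12.6−10) = -0.1404
  sulphur-dioxide contribution → 33.92 μm/a
  chloride contribution → 17.39 μm/a
  ⇒ r_corr(carbon steel) = 51.31 μm/a
  mass loss = 51.31 μm/a × 7.85 g/cm³ = 402.8 g·m⁻²·a⁻¹
zinc: T>10 °C ⇒ hinge -0.071·(12.6−10) = -0.1846
  sulphur-dioxide contribution → 1.844 μm/a
  chloride contribution → 0.5184 μm/a
  ⇒ r_corr(zinc) = 2.363 μm/a
  mass loss = 2.363 μm/a × 7.14 g/cm³ = 16.87 g·m⁻²·a⁻¹
copper: T>10 °C ⇒ hinge -0.080·(12.6−10) = -0.2080
  sulphur-dioxide contribution → 1.436 μm/a
  chloride contribution → 0.939 μm/a
  total first-year rate 2.375 μm/a
  mass loss = 2.375 μm/a × 8.96 g/cm³ = 21.28 g·m⁻²·a⁻¹
Ordering by g·m⁻²·a⁻¹: carbon steel (403) > copper (21.3) > zinc (16.9)

["carbon steel", "copper", "zinc"]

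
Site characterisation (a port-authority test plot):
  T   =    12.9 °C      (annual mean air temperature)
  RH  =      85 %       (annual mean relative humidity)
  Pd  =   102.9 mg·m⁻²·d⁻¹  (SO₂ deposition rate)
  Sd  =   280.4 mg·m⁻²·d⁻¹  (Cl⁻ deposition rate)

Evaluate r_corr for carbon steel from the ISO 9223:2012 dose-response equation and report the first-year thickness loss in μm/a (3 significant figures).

r_corr = 185 μm/a

carbon steel: T>10 °C ⇒ hinge -0.054·(12.9−10) = -0.1566
  sulphur-dioxide contribution → 92.2 μm/a
  chloride contribution → 93.01 μm/a
  total first-year rate 185.2 μm/a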